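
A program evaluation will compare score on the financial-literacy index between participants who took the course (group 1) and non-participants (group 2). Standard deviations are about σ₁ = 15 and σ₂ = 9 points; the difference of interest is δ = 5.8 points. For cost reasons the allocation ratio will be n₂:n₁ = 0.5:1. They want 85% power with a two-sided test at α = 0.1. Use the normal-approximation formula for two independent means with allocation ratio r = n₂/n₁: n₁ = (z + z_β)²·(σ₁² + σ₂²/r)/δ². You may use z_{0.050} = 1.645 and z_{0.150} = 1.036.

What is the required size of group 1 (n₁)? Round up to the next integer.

n₁ = 83

n₁ = (z_{α/2} + z_β)² · (σ₁² + σ₂²/r) / δ²
   = (1.645 + 1.036)² · (15² + 9²/0.5) / 5.8²
   = 7.1878 · (225 + 162) / 33.64
   = 7.1878 · 387 / 33.64
   = 82.69
Round up → n₁ = 83; n₂ = r·n₁ = 0.5 × 83 = 42.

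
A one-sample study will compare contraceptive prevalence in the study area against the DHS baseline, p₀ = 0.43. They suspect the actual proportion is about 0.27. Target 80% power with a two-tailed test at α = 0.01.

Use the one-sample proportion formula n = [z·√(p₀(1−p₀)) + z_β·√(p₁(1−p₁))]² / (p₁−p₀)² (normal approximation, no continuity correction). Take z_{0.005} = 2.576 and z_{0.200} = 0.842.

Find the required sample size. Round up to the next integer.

n = [z_{α/2}·√(p₀q₀) + z_β·√(p₁q₁)]² / (p₁ − p₀)²
  = [2.576·√(0.43·0.57) + 0.842·√(0.27·0.73)]² / (-0.16)²
  = [2.576·0.4951 + 0.842·0.4440]² / 0.0256
  = [1.6491]² / 0.0256
  = 106.24
Round up → n = 107.

n = 107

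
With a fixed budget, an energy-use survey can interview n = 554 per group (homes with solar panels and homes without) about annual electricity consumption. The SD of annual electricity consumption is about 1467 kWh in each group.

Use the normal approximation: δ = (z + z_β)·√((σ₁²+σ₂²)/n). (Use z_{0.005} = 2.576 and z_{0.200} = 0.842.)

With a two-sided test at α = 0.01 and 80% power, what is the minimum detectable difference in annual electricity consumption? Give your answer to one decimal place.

δ = (z_{α/2} + z_β) · √((σ₁²+σ₂²)/n)
  = (2.576 + 0.842) · √(4304178/554)
  = 3.418 · √7769.3
  = 3.418 · 88.1435
  = 301.2744

Minimum detectable difference ≈ 301.3 kWh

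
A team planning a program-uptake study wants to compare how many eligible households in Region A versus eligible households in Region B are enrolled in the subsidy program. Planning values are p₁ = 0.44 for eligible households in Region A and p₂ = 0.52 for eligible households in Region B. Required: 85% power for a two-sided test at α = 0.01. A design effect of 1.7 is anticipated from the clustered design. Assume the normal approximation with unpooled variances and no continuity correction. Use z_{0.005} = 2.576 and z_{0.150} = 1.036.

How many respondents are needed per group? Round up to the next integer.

n = 1719 per group

n = (z_{α/2} + z_β)² · [p₁(1−p₁) + p₂(1−p₂)] / (p₁ − p₂)²
  = (2.576 + 1.036)² · (0.44·0.56 + 0.52·0.48) / (-0.08)²
  = (3.612)² · (0.2464 + 0.2496) / 0.0064
  = 13.0465 · 0.4960 / 0.0064
  = 1011.11
Design effect: 1.7 × 1011.11 = 1718.88.
Round up → n = 1719 per group.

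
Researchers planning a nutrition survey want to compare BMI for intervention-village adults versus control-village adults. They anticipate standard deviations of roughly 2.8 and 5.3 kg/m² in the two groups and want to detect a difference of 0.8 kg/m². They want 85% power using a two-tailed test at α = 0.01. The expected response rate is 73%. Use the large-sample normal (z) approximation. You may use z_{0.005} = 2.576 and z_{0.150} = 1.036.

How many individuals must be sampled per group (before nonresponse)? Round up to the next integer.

n = 1004 per group

n = (z_{α/2} + z_β)² · (σ₁² + σ₂²) / δ²
  = (2.576 + 1.036)² · (2.8² + 5.3² = 35.93) / 0.8²
  = 13.0465 · 35.93 / 0.64
  = 732.44
Adjust for 73% response: 732.44 / 0.73 = 1003.34.
Round up → n = 1004 per group.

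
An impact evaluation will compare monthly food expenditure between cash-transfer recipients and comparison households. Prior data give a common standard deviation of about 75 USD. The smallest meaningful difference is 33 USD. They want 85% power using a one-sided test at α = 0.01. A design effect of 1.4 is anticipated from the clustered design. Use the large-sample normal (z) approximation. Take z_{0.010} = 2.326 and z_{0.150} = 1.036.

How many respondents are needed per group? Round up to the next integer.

n = 164 per group

n = (z_α + z_β)² · (σ₁² + σ₂²) / δ²
  = (2.326 + 1.036)² · (2·75² = 11250) / 33²
  = 11.3030 · 11250 / 1089
  = 116.77
Design effect: 1.4 × 116.77 = 163.47.
Round up → n = 164 per group.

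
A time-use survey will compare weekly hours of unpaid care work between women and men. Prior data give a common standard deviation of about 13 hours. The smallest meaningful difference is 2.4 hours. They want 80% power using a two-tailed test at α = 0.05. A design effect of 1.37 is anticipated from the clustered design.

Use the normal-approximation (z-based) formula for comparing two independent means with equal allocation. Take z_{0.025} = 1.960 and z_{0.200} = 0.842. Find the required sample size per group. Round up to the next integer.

n = 632 per group

n = (z_{α/2} + z_β)² · (σ₁² + σ₂²) / δ²
  = (1.960 + 0.842)² · (2·13² = 338) / 2.4²
  = 7.8512 · 338 / 5.76
  = 460.71
Design effect: 1.37 × 460.71 = 631.18.
Round up → n = 632 per group.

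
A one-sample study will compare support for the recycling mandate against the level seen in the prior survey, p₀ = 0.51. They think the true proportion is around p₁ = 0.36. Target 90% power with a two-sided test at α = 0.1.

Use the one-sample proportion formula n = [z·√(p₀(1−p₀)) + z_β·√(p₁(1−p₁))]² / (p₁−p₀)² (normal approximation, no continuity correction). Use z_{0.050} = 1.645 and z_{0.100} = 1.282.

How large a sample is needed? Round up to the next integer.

n = [z_{α/2}·√(p₀q₀) + z_β·√(p₁q₁)]² / (p₁ − p₀)²
  = [1.645·√(0.51·0.49) + 1.282·√(0.36·0.64)]² / (-0.15)²
  = [1.645·0.4999 + 1.282·0.4800]² / 0.0225
  = [1.4377]² / 0.0225
  = 91.87
Round up → n = 92.

n = 92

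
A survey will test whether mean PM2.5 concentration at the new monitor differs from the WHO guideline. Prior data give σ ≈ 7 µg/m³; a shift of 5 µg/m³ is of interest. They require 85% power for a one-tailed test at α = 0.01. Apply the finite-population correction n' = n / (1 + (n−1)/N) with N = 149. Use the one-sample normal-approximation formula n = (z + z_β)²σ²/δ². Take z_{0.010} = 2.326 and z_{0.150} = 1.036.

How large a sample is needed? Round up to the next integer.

n = 20

n = (z_α + z_β)² · σ² / δ²
  = (2.326 + 1.036)² · 7² / 5²
  = 11.3030 · 49 / 25
  = 22.15
Finite-population correction (N = 149): 22.15 / (1 + (22.15 − 1)/149) = 19.40.
Round up → n = 20.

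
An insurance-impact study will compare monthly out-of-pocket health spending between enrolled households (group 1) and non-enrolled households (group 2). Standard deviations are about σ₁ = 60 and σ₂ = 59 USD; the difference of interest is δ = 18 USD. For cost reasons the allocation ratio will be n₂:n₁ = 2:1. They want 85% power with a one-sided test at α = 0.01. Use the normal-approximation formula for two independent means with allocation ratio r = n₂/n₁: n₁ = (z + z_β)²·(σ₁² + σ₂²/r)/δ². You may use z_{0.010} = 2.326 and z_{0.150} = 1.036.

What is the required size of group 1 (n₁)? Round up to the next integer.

n₁ = 187

n₁ = (z_α + z_β)² · (σ₁² + σ₂²/r) / δ²
   = (2.326 + 1.036)² · (60² + 59²/2) / 18²
   = 11.3030 · (3600 + 1740.5) / 324
   = 11.3030 · 5340.5 / 324
   = 186.31
Round up → n₁ = 187; n₂ = r·n₁ = 2 × 187 = 374.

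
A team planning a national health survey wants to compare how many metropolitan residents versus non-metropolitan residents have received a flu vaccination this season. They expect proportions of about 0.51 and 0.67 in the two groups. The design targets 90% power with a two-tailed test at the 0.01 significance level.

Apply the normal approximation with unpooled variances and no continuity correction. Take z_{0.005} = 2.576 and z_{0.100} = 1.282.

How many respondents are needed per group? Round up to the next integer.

n = 274 per group

n = (z_{α/2} + z_β)² · [p₁(1−p₁) + p₂(1−p₂)] / (p₁ − p₂)²
  = (2.576 + 1.282)² · (0.51·0.49 + 0.67·0.33) / (-0.16)²
  = (3.858)² · (0.2499 + 0.2211) / 0.0256
  = 14.8842 · 0.4710 / 0.0256
  = 273.85
Round up → n = 274 per group.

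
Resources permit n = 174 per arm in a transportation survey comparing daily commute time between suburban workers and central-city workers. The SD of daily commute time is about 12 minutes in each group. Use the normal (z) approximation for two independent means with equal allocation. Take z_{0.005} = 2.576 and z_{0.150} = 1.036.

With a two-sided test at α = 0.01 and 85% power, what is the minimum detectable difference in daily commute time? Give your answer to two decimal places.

Minimum detectable difference ≈ 4.65 minutes

δ = (z_{α/2} + z_β) · √((σ₁²+σ₂²)/n)
  = (2.576 + 1.036) · √(288/174)
  = 3.612 · √1.6552
  = 3.612 · 1.2865
  = 4.6470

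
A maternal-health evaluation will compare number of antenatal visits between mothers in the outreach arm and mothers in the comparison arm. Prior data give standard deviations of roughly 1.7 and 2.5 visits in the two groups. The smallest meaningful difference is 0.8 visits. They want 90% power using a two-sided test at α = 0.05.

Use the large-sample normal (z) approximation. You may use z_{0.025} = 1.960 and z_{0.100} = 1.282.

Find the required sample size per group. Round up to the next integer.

n = 151 per group

n = (z_{α/2} + z_β)² · (σ₁² + σ₂²) / δ²
  = (1.960 + 1.282)² · (1.7² + 2.5² = 9.14) / 0.8²
  = 10.5106 · 9.14 / 0.64
  = 150.10
Round up → n = 151 per group.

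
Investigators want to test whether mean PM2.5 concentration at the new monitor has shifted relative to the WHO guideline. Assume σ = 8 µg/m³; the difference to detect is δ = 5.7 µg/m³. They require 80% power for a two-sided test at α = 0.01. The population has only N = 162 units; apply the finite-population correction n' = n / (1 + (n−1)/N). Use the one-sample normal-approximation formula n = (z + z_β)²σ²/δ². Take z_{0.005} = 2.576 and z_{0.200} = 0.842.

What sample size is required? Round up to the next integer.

n = (z_{α/2} + z_β)² · σ² / δ²
  = (2.576 + 0.842)² · 8² / 5.7²
  = 11.6827 · 64 / 32.49
  = 23.01
Finite-population correction (N = 162): 23.01 / (1 + (23.01 − 1)/162) = 20.26.
Round up → n = 21.

n = 21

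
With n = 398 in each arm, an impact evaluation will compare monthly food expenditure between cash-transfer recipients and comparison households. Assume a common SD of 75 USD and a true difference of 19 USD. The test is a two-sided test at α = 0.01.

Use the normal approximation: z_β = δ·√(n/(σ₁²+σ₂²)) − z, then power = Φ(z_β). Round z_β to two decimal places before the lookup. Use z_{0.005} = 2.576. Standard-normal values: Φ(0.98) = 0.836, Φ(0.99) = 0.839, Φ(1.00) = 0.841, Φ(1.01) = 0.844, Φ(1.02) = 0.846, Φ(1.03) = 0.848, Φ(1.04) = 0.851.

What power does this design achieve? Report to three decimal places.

Power ≈ 0.841

z_β = δ·√(n/(σ₁²+σ₂²)) − z_{α/2}
    = 19 · √(398/11250) − 2.576
    = 19 · 0.18809 − 2.576
    = 3.5737 − 2.576 = 0.9977 → 1.00
Power = Φ(1.00) = 0.841.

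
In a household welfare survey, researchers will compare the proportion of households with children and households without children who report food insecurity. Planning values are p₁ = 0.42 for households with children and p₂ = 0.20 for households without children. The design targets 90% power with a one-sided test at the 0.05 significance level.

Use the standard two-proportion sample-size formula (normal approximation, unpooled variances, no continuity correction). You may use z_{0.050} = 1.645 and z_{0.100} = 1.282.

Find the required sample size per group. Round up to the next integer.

n = 72 per group

n = (z_α + z_β)² · [p₁(1−p₁) + p₂(1−p₂)] / (p₁ − p₂)²
  = (1.645 + 1.282)² · (0.42·0.58 + 0.20·0.80) / (0.22)²
  = (2.927)² · (0.2436 + 0.1600) / 0.0484
  = 8.5673 · 0.4036 / 0.0484
  = 71.44
Round up → n = 72 per group.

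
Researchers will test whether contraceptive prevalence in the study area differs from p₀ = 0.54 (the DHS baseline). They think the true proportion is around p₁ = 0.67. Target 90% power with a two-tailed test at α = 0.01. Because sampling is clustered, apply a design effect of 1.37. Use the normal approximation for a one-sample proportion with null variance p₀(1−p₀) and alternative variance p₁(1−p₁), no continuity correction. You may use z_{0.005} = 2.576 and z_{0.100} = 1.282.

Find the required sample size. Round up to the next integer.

n = 289

n = [z_{α/2}·√(p₀q₀) + z_β·√(p₁q₁)]² / (p₁ − p₀)²
  = [2.576·√(0.54·0.46) + 1.282·√(0.67·0.33)]² / (0.13)²
  = [2.576·0.4984 + 1.282·0.4702]² / 0.0169
  = [1.8867]² / 0.0169
  = 210.63
Design effect: 1.37 × 210.63 = 288.56.
Round up → n = 289.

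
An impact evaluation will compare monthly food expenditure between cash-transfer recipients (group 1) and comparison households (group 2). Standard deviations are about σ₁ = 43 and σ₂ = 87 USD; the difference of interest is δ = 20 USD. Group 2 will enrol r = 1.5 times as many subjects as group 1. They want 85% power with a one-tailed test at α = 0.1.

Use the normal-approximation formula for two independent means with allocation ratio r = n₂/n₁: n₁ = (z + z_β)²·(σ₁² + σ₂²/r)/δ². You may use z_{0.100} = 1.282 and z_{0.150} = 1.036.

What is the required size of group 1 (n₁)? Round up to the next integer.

n₁ = 93

n₁ = (z_α + z_β)² · (σ₁² + σ₂²/r) / δ²
   = (1.282 + 1.036)² · (43² + 87²/1.5) / 20²
   = 5.3731 · (1849 + 5046) / 400
   = 5.3731 · 6895 / 400
   = 92.62
Round up → n₁ = 93; n₂ = r·n₁ = 1.5 × 93 = 140.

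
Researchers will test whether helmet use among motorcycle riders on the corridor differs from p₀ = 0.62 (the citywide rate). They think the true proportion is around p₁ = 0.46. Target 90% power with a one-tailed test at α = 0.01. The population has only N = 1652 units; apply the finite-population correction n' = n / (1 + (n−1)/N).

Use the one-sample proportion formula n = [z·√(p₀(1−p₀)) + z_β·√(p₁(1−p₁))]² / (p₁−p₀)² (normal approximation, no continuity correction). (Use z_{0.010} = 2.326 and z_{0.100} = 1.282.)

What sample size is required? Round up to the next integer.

n = [z_α·√(p₀q₀) + z_β·√(p₁q₁)]² / (p₁ − p₀)²
  = [2.326·√(0.62·0.38) + 1.282·√(0.46·0.54)]² / (-0.16)²
  = [2.326·0.4854 + 1.282·0.4984]² / 0.0256
  = [1.7680]² / 0.0256
  = 122.10
Finite-population correction (N = 1652): 122.10 / (1 + (122.10 − 1)/1652) = 113.76.
Round up → n = 114.

n = 114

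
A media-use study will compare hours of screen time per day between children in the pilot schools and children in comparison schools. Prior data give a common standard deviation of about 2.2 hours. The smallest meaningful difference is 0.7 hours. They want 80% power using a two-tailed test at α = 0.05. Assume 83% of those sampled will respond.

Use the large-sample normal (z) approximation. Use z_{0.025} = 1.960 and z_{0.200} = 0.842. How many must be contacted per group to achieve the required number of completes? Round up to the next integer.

n = (z_{α/2} + z_β)² · (σ₁² + σ₂²) / δ²
  = (1.960 + 0.842)² · (2·2.2² = 9.68) / 0.7²
  = 7.8512 · 9.68 / 0.49
  = 155.10
Adjust for 83% response: 155.10 / 0.83 = 186.87.
Round up → n = 187 per group.

n = 187 per group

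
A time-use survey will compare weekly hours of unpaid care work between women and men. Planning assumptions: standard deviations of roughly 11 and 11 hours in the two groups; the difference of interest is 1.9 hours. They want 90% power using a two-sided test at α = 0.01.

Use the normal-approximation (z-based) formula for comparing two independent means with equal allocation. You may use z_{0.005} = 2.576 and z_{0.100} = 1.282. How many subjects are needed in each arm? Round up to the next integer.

n = 998 per group

n = (z_{α/2} + z_β)² · (σ₁² + σ₂²) / δ²
  = (2.576 + 1.282)² · (11² + 11² = 242) / 1.9²
  = 14.8842 · 242 / 3.61
  = 997.77
Round up → n = 998 per group.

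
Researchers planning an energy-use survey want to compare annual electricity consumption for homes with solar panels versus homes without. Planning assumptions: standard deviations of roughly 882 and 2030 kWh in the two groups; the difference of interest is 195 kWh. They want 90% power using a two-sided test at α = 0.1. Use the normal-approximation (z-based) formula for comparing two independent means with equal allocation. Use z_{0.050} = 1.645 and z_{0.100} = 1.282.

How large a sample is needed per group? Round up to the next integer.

n = 1104 per group

n = (z_{α/2} + z_β)² · (σ₁² + σ₂²) / δ²
  = (1.645 + 1.282)² · (882² + 2030² = 4898824) / 195²
  = 8.5673 · 4898824 / 38025
  = 1103.74
Round up → n = 1104 per group.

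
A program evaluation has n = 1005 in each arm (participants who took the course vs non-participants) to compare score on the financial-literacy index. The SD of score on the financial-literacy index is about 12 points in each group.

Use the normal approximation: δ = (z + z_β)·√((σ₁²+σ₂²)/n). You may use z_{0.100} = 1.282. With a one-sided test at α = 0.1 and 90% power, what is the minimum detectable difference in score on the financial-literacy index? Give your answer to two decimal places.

δ = (z_α + z_β) · √((σ₁²+σ₂²)/n)
  = (1.282 + 1.282) · √(288/1005)
  = 2.564 · √0.28657
  = 2.564 · 0.5353
  = 1.3726

Minimum detectable difference ≈ 1.37 points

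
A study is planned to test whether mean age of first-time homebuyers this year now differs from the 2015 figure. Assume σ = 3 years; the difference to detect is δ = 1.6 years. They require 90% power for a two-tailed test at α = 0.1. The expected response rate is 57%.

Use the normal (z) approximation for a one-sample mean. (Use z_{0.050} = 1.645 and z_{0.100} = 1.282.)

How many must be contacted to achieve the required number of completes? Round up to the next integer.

n = (z_{α/2} + z_β)² · σ² / δ²
  = (1.645 + 1.282)² · 3² / 1.6²
  = 8.5673 · 9 / 2.56
  = 30.12
Adjust for 57% response: 30.12 / 0.57 = 52.84.
Round up → n = 53.

n = 53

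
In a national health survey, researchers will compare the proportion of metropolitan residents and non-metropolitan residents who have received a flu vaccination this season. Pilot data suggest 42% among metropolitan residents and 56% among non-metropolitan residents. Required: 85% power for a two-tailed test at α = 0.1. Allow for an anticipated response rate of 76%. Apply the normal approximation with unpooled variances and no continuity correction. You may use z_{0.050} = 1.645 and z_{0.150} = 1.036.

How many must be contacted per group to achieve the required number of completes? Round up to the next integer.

n = 237 per group

n = (z_{α/2} + z_β)² · [p₁(1−p₁) + p₂(1−p₂)] / (p₁ − p₂)²
  = (1.645 + 1.036)² · (0.42·0.58 + 0.56·0.44) / (-0.14)²
  = (2.681)² · (0.2436 + 0.2464) / 0.0196
  = 7.1878 · 0.4900 / 0.0196
  = 179.69
Adjust for 76% response: 179.69 / 0.76 = 236.44.
Round up → n = 237 per group.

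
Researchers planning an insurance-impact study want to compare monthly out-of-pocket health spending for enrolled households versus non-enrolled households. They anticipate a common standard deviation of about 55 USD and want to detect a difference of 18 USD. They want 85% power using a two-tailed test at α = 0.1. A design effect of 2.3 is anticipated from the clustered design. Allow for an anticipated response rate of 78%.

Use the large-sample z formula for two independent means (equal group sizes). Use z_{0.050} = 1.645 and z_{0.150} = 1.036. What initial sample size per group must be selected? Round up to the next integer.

n = 396 per group

n = (z_{α/2} + z_β)² · (σ₁² + σ₂²) / δ²
  = (1.645 + 1.036)² · (2·55² = 6050) / 18²
  = 7.1878 · 6050 / 324
  = 134.22
Design effect: 2.3 × 134.22 = 308.70.
Adjust for 78% response: 308.70 / 0.78 = 395.76.
Round up → n = 396 per group.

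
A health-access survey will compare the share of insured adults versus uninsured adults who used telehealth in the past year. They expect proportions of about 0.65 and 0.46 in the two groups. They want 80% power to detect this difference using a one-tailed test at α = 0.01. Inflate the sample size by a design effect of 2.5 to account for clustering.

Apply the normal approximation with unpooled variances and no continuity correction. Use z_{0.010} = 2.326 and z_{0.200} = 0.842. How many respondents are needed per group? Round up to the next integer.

n = 331 per group

n = (z_α + z_β)² · [p₁(1−p₁) + p₂(1−p₂)] / (p₁ − p₂)²
  = (2.326 + 0.842)² · (0.65·0.35 + 0.46·0.54) / (0.19)²
  = (3.168)² · (0.2275 + 0.2484) / 0.0361
  = 10.0362 · 0.4759 / 0.0361
  = 132.31
Design effect: 2.5 × 132.31 = 330.76.
Round up → n = 331 per group.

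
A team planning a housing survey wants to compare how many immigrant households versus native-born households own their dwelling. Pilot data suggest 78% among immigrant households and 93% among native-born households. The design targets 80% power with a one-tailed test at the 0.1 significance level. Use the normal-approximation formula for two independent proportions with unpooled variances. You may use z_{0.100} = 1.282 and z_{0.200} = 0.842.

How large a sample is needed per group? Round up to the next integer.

n = 48 per group

n = (z_α + z_β)² · [p₁(1−p₁) + p₂(1−p₂)] / (p₁ − p₂)²
  = (1.282 + 0.842)² · (0.78·0.22 + 0.93·0.07) / (-0.15)²
  = (2.124)² · (0.1716 + 0.0651) / 0.0225
  = 4.5114 · 0.2367 / 0.0225
  = 47.46
Round up → n = 48 per group.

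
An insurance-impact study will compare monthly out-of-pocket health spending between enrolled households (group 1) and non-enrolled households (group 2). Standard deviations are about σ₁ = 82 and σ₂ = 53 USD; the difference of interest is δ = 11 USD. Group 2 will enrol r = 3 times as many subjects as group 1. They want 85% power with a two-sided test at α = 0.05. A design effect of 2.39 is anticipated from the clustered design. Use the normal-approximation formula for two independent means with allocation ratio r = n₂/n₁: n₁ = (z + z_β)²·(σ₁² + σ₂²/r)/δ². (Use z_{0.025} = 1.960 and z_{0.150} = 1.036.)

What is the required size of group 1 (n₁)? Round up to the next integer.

n₁ = (z_{α/2} + z_β)² · (σ₁² + σ₂²/r) / δ²
   = (1.960 + 1.036)² · (82² + 53²/3) / 11²
   = 8.9760 · (6724 + 936.3333) / 121
   = 8.9760 · 7660.3 / 121
   = 568.26
Design effect: 2.39 × 568.26 = 1358.14.
Round up → n₁ = 1359; n₂ = r·n₁ = 3 × 1359 = 4077.

n₁ = 1359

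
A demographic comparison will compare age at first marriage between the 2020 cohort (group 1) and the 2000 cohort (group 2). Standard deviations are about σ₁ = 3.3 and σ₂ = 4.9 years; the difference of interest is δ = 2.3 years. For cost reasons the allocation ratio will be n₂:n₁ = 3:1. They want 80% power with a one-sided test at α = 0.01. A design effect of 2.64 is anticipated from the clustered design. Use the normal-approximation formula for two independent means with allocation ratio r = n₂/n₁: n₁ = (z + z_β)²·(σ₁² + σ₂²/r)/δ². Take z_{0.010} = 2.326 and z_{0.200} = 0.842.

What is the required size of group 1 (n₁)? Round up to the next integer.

n₁ = 95

n₁ = (z_α + z_β)² · (σ₁² + σ₂²/r) / δ²
   = (2.326 + 0.842)² · (3.3² + 4.9²/3) / 2.3²
   = 10.0362 · (10.89 + 8.0033) / 5.29
   = 10.0362 · 18.8933 / 5.29
   = 35.84
Design effect: 2.64 × 35.84 = 94.63.
Round up → n₁ = 95; n₂ = r·n₁ = 3 × 95 = 285.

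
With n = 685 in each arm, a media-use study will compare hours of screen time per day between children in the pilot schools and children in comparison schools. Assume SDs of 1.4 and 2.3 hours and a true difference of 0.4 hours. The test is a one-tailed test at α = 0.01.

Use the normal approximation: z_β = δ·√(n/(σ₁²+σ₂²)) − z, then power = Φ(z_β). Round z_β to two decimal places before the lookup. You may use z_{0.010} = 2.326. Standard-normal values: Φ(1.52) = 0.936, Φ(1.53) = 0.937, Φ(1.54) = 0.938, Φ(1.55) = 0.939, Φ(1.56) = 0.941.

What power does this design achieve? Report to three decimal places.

Power ≈ 0.941

z_β = δ·√(n/(σ₁²+σ₂²)) − z_α
    = 0.4 · √(685/7.25) − 2.326
    = 0.4 · 9.72022 − 2.326
    = 3.8881 − 2.326 = 1.5621 → 1.56
Power = Φ(1.56) = 0.941.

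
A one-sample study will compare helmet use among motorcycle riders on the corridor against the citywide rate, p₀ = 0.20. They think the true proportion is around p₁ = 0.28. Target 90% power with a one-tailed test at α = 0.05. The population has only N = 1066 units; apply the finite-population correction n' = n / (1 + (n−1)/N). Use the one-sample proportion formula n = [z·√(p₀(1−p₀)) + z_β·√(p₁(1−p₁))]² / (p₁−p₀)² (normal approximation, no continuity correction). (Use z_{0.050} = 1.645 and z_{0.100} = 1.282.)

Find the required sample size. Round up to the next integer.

n = [z_α·√(p₀q₀) + z_β·√(p₁q₁)]² / (p₁ − p₀)²
  = [1.645·√(0.20·0.80) + 1.282·√(0.28·0.72)]² / (0.08)²
  = [1.645·0.4000 + 1.282·0.4490]² / 0.0064
  = [1.2336]² / 0.0064
  = 237.78
Finite-population correction (N = 1066): 237.78 / (1 + (237.78 − 1)/1066) = 194.57.
Round up → n = 195.

n = 195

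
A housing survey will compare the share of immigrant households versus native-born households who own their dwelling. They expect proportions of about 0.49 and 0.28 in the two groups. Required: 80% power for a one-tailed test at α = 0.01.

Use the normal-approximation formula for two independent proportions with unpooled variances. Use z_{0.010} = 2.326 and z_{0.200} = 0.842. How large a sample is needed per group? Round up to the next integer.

n = 103 per group

n = (z_α + z_β)² · [p₁(1−p₁) + p₂(1−p₂)] / (p₁ − p₂)²
  = (2.326 + 0.842)² · (0.49·0.51 + 0.28·0.72) / (0.21)²
  = (3.168)² · (0.2499 + 0.2016) / 0.0441
  = 10.0362 · 0.4515 / 0.0441
  = 102.75
Round up → n = 103 per group.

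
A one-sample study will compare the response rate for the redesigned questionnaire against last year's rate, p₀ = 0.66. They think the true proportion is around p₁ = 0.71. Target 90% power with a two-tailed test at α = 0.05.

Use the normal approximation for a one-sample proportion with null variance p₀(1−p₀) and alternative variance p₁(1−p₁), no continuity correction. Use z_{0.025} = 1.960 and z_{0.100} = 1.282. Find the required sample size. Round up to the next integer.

n = [z_{α/2}·√(p₀q₀) + z_β·√(p₁q₁)]² / (p₁ − p₀)²
  = [1.960·√(0.66·0.34) + 1.282·√(0.71·0.29)]² / (0.05)²
  = [1.960·0.4737 + 1.282·0.4538]² / 0.0025
  = [1.5102]² / 0.0025
  = 912.27
Round up → n = 913.

n = 913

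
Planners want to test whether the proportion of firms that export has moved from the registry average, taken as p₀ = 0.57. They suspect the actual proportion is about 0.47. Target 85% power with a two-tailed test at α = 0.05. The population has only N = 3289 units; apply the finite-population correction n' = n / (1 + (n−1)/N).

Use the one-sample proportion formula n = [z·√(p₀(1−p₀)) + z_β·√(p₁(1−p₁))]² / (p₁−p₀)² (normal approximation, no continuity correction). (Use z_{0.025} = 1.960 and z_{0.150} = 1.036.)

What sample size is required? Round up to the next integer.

n = 208

n = [z_{α/2}·√(p₀q₀) + z_β·√(p₁q₁)]² / (p₁ − p₀)²
  = [1.960·√(0.57·0.43) + 1.036·√(0.47·0.53)]² / (-0.10)²
  = [1.960·0.4951 + 1.036·0.4991]² / 0.0100
  = [1.4874]² / 0.0100
  = 221.24
Finite-population correction (N = 3289): 221.24 / (1 + (221.24 − 1)/3289) = 207.36.
Round up → n = 208.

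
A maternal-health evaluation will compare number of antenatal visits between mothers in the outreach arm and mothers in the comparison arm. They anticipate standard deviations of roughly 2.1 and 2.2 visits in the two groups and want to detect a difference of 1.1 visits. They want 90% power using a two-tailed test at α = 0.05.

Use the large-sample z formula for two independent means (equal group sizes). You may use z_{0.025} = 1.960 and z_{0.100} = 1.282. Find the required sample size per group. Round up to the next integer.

n = (z_{α/2} + z_β)² · (σ₁² + σ₂²) / δ²
  = (1.960 + 1.282)² · (2.1² + 2.2² = 9.25) / 1.1²
  = 10.5106 · 9.25 / 1.21
  = 80.35
Round up → n = 81 per group.

n = 81 per group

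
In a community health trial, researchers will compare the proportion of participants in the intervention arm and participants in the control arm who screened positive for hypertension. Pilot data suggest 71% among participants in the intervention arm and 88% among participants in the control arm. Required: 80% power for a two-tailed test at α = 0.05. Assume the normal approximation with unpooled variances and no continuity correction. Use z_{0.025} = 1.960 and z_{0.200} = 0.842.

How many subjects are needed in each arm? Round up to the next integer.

n = 85 per group

n = (z_{α/2} + z_β)² · [p₁(1−p₁) + p₂(1−p₂)] / (p₁ − p₂)²
  = (1.960 + 0.842)² · (0.71·0.29 + 0.88·0.12) / (-0.17)²
  = (2.802)² · (0.2059 + 0.1056) / 0.0289
  = 7.8512 · 0.3115 / 0.0289
  = 84.62
Round up → n = 85 per group.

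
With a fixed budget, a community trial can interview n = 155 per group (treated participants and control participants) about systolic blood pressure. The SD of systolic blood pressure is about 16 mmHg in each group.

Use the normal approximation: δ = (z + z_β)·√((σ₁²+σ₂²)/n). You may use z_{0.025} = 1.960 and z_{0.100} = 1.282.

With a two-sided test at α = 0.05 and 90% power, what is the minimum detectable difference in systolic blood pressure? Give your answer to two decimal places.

δ = (z_{α/2} + z_β) · √((σ₁²+σ₂²)/n)
  = (1.960 + 1.282) · √(512/155)
  = 3.242 · √3.3032
  = 3.242 · 1.8175
  = 5.8923

Minimum detectable difference ≈ 5.89 mmHg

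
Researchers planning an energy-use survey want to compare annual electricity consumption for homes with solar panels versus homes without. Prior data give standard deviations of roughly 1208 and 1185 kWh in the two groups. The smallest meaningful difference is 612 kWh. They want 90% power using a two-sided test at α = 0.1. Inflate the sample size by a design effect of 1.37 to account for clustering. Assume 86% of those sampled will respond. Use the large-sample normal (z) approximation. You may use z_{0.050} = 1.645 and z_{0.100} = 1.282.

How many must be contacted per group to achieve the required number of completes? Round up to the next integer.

n = (z_{α/2} + z_β)² · (σ₁² + σ₂²) / δ²
  = (1.645 + 1.282)² · (1208² + 1185² = 2863489) / 612²
  = 8.5673 · 2863489 / 374544
  = 65.50
Design effect: 1.37 × 65.50 = 89.73.
Adjust for 86% response: 89.73 / 0.86 = 104.34.
Round up → n = 105 per group.

n = 105 per group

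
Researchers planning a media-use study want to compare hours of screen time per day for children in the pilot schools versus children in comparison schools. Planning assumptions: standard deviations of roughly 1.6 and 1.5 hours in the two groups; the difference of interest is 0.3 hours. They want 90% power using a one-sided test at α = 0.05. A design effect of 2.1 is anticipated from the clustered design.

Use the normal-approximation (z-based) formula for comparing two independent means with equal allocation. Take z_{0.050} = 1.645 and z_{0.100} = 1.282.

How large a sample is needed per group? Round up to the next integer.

n = 962 per group

n = (z_α + z_β)² · (σ₁² + σ₂²) / δ²
  = (1.645 + 1.282)² · (1.6² + 1.5² = 4.81) / 0.3²
  = 8.5673 · 4.81 / 0.09
  = 457.88
Design effect: 2.1 × 457.88 = 961.54.
Round up → n = 962 per group.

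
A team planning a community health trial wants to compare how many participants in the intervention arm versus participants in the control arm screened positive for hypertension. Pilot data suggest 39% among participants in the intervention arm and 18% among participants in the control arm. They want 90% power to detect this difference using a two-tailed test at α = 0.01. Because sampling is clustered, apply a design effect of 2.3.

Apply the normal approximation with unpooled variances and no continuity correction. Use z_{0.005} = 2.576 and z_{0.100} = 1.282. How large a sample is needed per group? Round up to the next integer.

n = 300 per group

n = (z_{α/2} + z_β)² · [p₁(1−p₁) + p₂(1−p₂)] / (p₁ − p₂)²
  = (2.576 + 1.282)² · (0.39·0.61 + 0.18·0.82) / (0.21)²
  = (3.858)² · (0.2379 + 0.1476) / 0.0441
  = 14.8842 · 0.3855 / 0.0441
  = 130.11
Design effect: 2.3 × 130.11 = 299.25.
Round up → n = 300 per group.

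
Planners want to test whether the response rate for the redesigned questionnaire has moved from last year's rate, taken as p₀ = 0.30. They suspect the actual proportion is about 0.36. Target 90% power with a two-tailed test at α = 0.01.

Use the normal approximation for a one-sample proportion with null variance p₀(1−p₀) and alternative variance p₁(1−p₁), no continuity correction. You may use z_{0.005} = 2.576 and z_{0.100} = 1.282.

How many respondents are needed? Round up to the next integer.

n = 896

n = [z_{α/2}·√(p₀q₀) + z_β·√(p₁q₁)]² / (p₁ − p₀)²
  = [2.576·√(0.30·0.70) + 1.282·√(0.36·0.64)]² / (0.06)²
  = [2.576·0.4583 + 1.282·0.4800]² / 0.0036
  = [1.7958]² / 0.0036
  = 895.84
Round up → n = 896.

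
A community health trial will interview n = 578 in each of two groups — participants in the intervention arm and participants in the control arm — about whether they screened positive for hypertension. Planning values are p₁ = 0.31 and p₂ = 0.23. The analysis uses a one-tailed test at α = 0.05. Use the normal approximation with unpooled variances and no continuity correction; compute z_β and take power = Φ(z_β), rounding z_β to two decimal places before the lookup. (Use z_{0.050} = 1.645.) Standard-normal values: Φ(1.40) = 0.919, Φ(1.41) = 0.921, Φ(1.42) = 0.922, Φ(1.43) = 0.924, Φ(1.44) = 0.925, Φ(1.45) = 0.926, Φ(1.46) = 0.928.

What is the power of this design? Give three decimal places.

z_β = |p₁−p₂|·√(n/[p₁q₁+p₂q₂]) − z_α
    = 0.08 · √(578/0.3910) − 1.645
    = 0.08 · 38.4482 − 1.645
    = 3.0759 − 1.645 = 1.4309 → 1.43
Power = Φ(1.43) = 0.924.

Power ≈ 0.924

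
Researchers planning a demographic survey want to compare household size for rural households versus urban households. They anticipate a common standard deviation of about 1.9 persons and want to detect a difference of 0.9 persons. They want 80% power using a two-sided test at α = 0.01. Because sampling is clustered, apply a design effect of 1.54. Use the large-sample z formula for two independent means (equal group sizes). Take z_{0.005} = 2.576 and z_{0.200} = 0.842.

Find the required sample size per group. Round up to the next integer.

n = (z_{α/2} + z_β)² · (σ₁² + σ₂²) / δ²
  = (2.576 + 0.842)² · (2·1.9² = 7.22) / 0.9²
  = 11.6827 · 7.22 / 0.81
  = 104.13
Design effect: 1.54 × 104.13 = 160.37.
Round up → n = 161 per group.

n = 161 per group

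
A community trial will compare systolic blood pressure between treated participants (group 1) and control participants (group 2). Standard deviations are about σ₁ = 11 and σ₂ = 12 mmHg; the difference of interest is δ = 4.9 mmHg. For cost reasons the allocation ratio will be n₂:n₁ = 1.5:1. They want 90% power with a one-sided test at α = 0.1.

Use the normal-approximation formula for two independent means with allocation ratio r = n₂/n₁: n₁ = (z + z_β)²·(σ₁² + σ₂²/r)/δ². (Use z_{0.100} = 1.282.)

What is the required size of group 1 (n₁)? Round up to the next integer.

n₁ = 60

n₁ = (z_α + z_β)² · (σ₁² + σ₂²/r) / δ²
   = (1.282 + 1.282)² · (11² + 12²/1.5) / 4.9²
   = 6.5741 · (121 + 96) / 24.01
   = 6.5741 · 217 / 24.01
   = 59.42
Round up → n₁ = 60; n₂ = r·n₁ = 1.5 × 60 = 90.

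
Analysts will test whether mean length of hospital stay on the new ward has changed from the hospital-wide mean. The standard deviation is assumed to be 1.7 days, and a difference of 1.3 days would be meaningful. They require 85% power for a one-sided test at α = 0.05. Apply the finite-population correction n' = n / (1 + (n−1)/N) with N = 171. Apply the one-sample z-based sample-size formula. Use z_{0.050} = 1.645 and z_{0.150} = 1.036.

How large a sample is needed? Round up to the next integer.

n = (z_α + z_β)² · σ² / δ²
  = (1.645 + 1.036)² · 1.7² / 1.3²
  = 7.1878 · 2.89 / 1.69
  = 12.29
Finite-population correction (N = 171): 12.29 / (1 + (12.29 − 1)/171) = 11.53.
Round up → n = 12.

n = 12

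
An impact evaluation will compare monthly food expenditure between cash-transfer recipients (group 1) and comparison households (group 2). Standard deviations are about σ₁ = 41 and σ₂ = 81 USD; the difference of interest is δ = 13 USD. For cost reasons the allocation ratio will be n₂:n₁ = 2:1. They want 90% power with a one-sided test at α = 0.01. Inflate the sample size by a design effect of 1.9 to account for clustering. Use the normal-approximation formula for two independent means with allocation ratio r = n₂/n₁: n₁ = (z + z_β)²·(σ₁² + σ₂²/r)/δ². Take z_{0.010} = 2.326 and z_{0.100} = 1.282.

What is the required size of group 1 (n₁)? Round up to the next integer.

n₁ = 727

n₁ = (z_α + z_β)² · (σ₁² + σ₂²/r) / δ²
   = (2.326 + 1.282)² · (41² + 81²/2) / 13²
   = 13.0177 · (1681 + 3280.5) / 169
   = 13.0177 · 4961.5 / 169
   = 382.17
Design effect: 1.9 × 382.17 = 726.13.
Round up → n₁ = 727; n₂ = r·n₁ = 2 × 727 = 1454.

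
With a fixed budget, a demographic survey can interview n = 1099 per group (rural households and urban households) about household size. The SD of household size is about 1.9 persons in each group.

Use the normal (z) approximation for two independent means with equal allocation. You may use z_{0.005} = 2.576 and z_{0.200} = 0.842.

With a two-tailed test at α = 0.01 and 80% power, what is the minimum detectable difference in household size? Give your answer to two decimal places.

δ = (z_{α/2} + z_β) · √((σ₁²+σ₂²)/n)
  = (2.576 + 0.842) · √(7.22/1099)
  = 3.418 · √0.00657
  = 3.418 · 0.0811
  = 0.2770

Minimum detectable difference ≈ 0.28 persons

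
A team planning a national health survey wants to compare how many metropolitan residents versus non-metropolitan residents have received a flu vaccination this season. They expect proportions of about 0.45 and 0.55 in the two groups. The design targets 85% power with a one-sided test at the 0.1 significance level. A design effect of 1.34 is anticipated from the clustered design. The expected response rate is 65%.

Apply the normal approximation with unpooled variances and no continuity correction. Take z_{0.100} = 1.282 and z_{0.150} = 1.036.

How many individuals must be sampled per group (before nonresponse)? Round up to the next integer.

n = (z_α + z_β)² · [p₁(1−p₁) + p₂(1−p₂)] / (p₁ − p₂)²
  = (1.282 + 1.036)² · (0.45·0.55 + 0.55·0.45) / (-0.10)²
  = (2.318)² · (0.2475 + 0.2475) / 0.0100
  = 5.3731 · 0.4950 / 0.0100
  = 265.97
Design effect: 1.34 × 265.97 = 356.40.
Adjust for 65% response: 356.40 / 0.65 = 548.31.
Round up → n = 549 per group.

n = 549 per group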